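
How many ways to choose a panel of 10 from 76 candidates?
C(76,10) = 76!/(10!×66!) = 954526728530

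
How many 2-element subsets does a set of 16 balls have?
C(16,2) = 16!/(2!×14!) = 120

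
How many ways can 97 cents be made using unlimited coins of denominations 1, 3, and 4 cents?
Coefficient of x^97 in 1/(1-x^1) · 1/(1-x^3) · 1/(1-x^4). Case on j = number of 4-cent coins (j = 0..24); remainder r = 97 - 4j is made from {1,3} in ⌊r/3⌋+1 ways. r = 97, 93, 89, 85, 81, 77, 73, 69, 65, 61, 57, 53, 49, 45, 41, 37, 33, 29, 25, 21, 17, 13, 9, 5, 1 → 33 + 32 + 30 + 29 + 28 + 26 + 25 + 24 + 22 + 21 + 20 + 18 + 17 + 16 + 14 + 13 + 12 + 10 + 9 + 8 + 6 + 5 + 4 + 2 + 1 = 425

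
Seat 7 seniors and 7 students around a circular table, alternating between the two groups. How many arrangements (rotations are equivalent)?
Fix one of the seniors: (7-1)! ways for the remaining seniors, × 7! ways for the students = 720 × 5040 = 3628800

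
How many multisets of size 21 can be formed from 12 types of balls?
C(21+12-1, 12-1) = C(32, 11) = 129024480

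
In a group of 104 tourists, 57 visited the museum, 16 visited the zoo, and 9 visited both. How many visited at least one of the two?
|A∪B| = |A| + |B| - |A∩B| = 57 + 16 - 9 = 64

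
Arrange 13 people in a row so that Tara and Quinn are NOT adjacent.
Total - adjacent = 13! - (13-1)!×2 = 6227020800 - 958003200 = 5269017600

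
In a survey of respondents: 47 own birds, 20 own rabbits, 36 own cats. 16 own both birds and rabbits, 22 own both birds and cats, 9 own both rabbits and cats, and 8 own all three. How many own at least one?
|A∪B∪C| = 47+20+36-16-22-9+8 = 64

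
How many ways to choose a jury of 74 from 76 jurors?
C(76,74) = 76!/(74!×2!) = 2850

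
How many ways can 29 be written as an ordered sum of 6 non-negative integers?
C(29+6-1, 6-1) = C(34, 5) = 278256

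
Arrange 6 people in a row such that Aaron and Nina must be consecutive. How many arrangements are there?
Treat the 2 as one block: (6-2+1)! × 2! = 120 × 2 = 240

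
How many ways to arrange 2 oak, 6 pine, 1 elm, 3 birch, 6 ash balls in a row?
18! / (2! × 6! × 1! × 3! × 6!) = 1029188160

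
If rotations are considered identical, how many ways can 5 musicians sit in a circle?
Circular: fix one position, arrange the rest. (5-1)! = 24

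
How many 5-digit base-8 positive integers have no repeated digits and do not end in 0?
Last digit: 7 nonzero choices. First digit: 6 (nonzero, ≠last). Middle 3: P(6,3) = 120. Total = 5040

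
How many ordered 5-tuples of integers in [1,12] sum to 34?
Coefficient of x^34 in (x + x² + ... + x^12)^5. By inclusion-exclusion on dice exceeding 12: Σ_j (-1)^j C(5,j)·C(34-1-12j, 4) = C(5,0)·C(33,4) - C(5,1)·C(21,4) + C(5,2)·C(9,4) = 1·40920 - 5·5985 + 10·126 = 12255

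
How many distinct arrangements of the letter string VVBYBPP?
7! / (2! × 1! × 2! × 2!) = 630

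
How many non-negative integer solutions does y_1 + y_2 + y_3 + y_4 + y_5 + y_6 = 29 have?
C(29+6-1, 6-1) = C(34, 5) = 278256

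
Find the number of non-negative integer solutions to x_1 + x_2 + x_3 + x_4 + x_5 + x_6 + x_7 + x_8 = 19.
C(19+8-1, 8-1) = C(26, 7) = 657800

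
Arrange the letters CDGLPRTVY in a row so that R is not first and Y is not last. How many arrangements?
By inclusion-exclusion: 9! - 2×(9-1)! + (9-2)! = 362880 - 80640 + 5040 = 287280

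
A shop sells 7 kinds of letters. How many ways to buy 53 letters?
C(53+7-1, 7-1) = C(59, 6) = 45057474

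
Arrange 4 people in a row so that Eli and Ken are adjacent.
Treat as block: (4-1)! × 2! = 6 × 2 = 12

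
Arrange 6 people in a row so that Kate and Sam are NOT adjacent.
Total - adjacent = 6! - (6-1)!×2 = 720 - 240 = 480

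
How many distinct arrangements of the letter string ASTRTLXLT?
9! / (1! × 1! × 3! × 2! × 1! × 1!) = 30240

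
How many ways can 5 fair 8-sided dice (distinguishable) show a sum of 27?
Coefficient of x^27 in (x + x² + ... + x^8)^5. By inclusion-exclusion on dice exceeding 8: Σ_j (-1)^j C(5,j)·C(27-1-8j, 4) = C(5,0)·C(26,4) - C(5,1)·C(18,4) + C(5,2)·C(10,4) = 1·14950 - 5·3060 + 10·210 = 1750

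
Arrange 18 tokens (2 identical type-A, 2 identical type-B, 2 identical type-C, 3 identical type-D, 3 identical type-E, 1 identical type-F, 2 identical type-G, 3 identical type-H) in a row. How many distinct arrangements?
18! / (2! × 2! × 2! × 3! × 3! × 1! × 2! × 3!) = 1852538688000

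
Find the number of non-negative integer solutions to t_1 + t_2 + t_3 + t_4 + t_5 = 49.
C(49+5-1, 5-1) = C(53, 4) = 292825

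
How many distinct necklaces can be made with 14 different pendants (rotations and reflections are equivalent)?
(14-1)!/2 = 6227020800/2 = 3113510400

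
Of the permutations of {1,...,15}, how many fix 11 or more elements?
Exactly j fixed points: C(15,j)·!(15-j); sum over j ≥ 11 (derangement numbers via !m = (m-1)·(!(m-1) + !(m-2)): !0..!4 = 1, 0, 1, 2, 9). Σ_{j=11}^{15} C(15,j)·!(15-j) = C(15,11)·!4 + C(15,12)·!3 + C(15,13)·!2 + C(15,14)·!1 + C(15,15)·!0 = 1365·9 + 455·2 + 105·1 + 15·0 + 1·1 = 13301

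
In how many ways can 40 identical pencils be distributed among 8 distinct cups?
C(40+8-1, 8-1) = C(47, 7) = 62891499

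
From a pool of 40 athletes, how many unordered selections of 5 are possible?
C(40,5) = 40!/(5!×35!) = 658008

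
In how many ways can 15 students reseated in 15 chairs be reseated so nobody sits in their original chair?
!15 = Σ_{j=0}^{15} (-1)^j·15!/j! = 1307674368000 - 1307674368000 + 653837184000 - 217945728000 + 54486432000 - 10897286400 + 1816214400 - 259459200 + 32432400 - 3603600 + 360360 - 32760 + 2730 - 210 + 15 - 1 = 481066515734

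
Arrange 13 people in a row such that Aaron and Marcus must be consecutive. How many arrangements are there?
Treat the 2 as one block: (13-2+1)! × 2! = 479001600 × 2 = 958003200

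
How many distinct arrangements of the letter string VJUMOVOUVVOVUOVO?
16! / (5! × 6! × 3! × 1! × 1!) = 40360320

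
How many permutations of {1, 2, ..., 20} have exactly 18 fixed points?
Choose the 18 fixed points C(20,18) = 190, derange the rest: !2 = Σ_{j=0}^{2} (-1)^j·2!/j! = 2 - 2 + 1 = 1. Product = 190 × 1 = 190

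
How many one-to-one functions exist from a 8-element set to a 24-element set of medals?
P(24,8) = 24!/(24-8)! = 29654190720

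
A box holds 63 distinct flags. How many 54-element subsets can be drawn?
C(63,54) = 63!/(54!×9!) = 23667689815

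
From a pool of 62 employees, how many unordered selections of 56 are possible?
C(62,56) = 62!/(56!×6!) = 61474519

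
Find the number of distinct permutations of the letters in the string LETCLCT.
7! / (2! × 1! × 2! × 2!) = 630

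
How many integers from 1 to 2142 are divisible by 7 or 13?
⌊2142/7⌋ + ⌊2142/13⌋ - ⌊2142/91⌋ = 306 + 164 - 23 = 447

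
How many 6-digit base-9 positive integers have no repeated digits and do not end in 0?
Last digit: 8 nonzero choices. First digit: 7 (nonzero, ≠last). Middle 4: P(7,4) = 840. Total = 47040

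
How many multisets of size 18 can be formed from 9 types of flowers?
C(18+9-1, 9-1) = C(26, 8) = 1562275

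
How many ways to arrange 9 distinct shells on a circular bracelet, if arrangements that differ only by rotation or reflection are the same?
(9-1)!/2 = 40320/2 = 20160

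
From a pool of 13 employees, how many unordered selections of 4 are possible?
C(13,4) = 13!/(4!×9!) = 715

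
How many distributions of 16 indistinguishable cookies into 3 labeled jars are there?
C(16+3-1, 3-1) = C(18, 2) = 153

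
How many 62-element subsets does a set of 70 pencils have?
C(70,62) = 70!/(62!×8!) = 9440350920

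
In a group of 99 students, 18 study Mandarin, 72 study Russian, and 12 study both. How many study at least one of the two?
|A∪B| = |A| + |B| - |A∩B| = 18 + 72 - 12 = 78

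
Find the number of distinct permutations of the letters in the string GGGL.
4! / (1! × 3!) = 4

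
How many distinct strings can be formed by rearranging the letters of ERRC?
4! / (1! × 1! × 2!) = 12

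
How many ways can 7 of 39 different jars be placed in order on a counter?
P(39,7) = 39!/(39-7)! = 77519922480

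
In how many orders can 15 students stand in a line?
15! = 1307674368000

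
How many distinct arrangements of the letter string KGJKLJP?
7! / (2! × 1! × 2! × 1! × 1!) = 1260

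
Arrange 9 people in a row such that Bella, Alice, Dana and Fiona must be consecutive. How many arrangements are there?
Treat the 4 as one block: (9-4+1)! × 4! = 720 × 24 = 17280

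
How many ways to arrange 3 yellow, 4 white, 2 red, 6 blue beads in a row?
15! / (3! × 4! × 2! × 6!) = 6306300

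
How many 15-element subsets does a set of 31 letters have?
C(31,15) = 31!/(15!×16!) = 300540195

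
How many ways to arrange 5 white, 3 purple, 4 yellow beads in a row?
12! / (5! × 3! × 4!) = 27720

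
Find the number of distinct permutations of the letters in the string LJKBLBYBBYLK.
12! / (2! × 3! × 4! × 1! × 2!) = 831600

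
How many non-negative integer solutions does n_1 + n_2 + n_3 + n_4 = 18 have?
C(18+4-1, 4-1) = C(21, 3) = 1330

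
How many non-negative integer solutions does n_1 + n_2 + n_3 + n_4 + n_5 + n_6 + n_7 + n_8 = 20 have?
C(20+8-1, 8-1) = C(27, 7) = 888030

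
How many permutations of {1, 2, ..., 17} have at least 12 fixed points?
Exactly j fixed points: C(17,j)·!(17-j); sum over j ≥ 12 (derangement numbers via !m = (m-1)·(!(m-1) + !(m-2)): !0..!5 = 1, 0, 1, 2, 9, 44). Σ_{j=12}^{17} C(17,j)·!(17-j) = C(17,12)·!5 + C(17,13)·!4 + C(17,14)·!3 + C(17,15)·!2 + C(17,16)·!1 + C(17,17)·!0 = 6188·44 + 2380·9 + 680·2 + 136·1 + 17·0 + 1·1 = 295189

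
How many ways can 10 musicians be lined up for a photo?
10! = 3628800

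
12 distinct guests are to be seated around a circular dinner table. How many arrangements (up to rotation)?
Circular: fix one position, arrange the rest. (12-1)! = 39916800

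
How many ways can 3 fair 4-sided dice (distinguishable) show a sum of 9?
Coefficient of x^9 in (x + x² + ... + x^4)^3. By inclusion-exclusion on dice exceeding 4: Σ_j (-1)^j C(3,j)·C(9-1-4j, 2) = C(3,0)·C(8,2) - C(3,1)·C(4,2) = 1·28 - 3·6 = 10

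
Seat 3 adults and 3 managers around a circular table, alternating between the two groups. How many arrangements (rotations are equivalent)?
Fix one of the adults: (3-1)! ways for the remaining adults, × 3! ways for the managers = 2 × 6 = 12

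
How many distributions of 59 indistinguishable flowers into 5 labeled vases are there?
C(59+5-1, 5-1) = C(63, 4) = 595665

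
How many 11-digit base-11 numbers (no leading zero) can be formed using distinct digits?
First digit: 10 choices (nonzero). Then descending: 10 × 10 × 9 × 8 × 7 × 6 × 5 × 4 × 3 × 2 × 1 = 36288000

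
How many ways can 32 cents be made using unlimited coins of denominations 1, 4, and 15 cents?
Coefficient of x^32 in 1/(1-x^1) · 1/(1-x^4) · 1/(1-x^15). Case on j = number of 15-cent coins (j = 0..2); remainder r = 32 - 15j is made from {1,4} in ⌊r/4⌋+1 ways. r = 32, 17, 2 → 9 + 5 + 1 = 15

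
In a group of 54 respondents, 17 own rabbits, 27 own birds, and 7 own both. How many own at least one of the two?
|A∪B| = |A| + |B| - |A∩B| = 17 + 27 - 7 = 37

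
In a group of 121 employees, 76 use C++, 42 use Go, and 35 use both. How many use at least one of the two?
|A∪B| = |A| + |B| - |A∩B| = 76 + 42 - 35 = 83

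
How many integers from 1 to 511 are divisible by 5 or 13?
⌊511/5⌋ + ⌊511/13⌋ - ⌊511/65⌋ = 102 + 39 - 7 = 134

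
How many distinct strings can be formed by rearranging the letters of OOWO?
4! / (3! × 1!) = 4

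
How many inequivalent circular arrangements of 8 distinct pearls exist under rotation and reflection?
(8-1)!/2 = 5040/2 = 2520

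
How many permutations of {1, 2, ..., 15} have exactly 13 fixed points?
Choose the 13 fixed points C(15,13) = 105, derange the rest: !2 = Σ_{j=0}^{2} (-1)^j·2!/j! = 2 - 2 + 1 = 1. Product = 105 × 1 = 105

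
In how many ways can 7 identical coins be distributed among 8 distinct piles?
C(7+8-1, 8-1) = C(14, 7) = 3432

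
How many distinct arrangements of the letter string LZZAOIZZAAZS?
12! / (1! × 1! × 1! × 5! × 3! × 1!) = 665280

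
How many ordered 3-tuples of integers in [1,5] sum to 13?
Coefficient of x^13 in (x + x² + ... + x^5)^3. By inclusion-exclusion on dice exceeding 5: Σ_j (-1)^j C(3,j)·C(13-1-5j, 2) = C(3,0)·C(12,2) - C(3,1)·C(7,2) + C(3,2)·C(2,2) = 1·66 - 3·21 + 3·1 = 6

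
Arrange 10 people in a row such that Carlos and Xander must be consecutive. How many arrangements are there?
Treat the 2 as one block: (10-2+1)! × 2! = 362880 × 2 = 725760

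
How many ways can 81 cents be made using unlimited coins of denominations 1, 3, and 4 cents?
Coefficient of x^81 in 1/(1-x^1) · 1/(1-x^3) · 1/(1-x^4). Case on j = number of 4-cent coins (j = 0..20); remainder r = 81 - 4j is made from {1,3} in ⌊r/3⌋+1 ways. r = 81, 77, 73, 69, 65, 61, 57, 53, 49, 45, 41, 37, 33, 29, 25, 21, 17, 13, 9, 5, 1 → 28 + 26 + 25 + 24 + 22 + 21 + 20 + 18 + 17 + 16 + 14 + 13 + 12 + 10 + 9 + 8 + 6 + 5 + 4 + 2 + 1 = 301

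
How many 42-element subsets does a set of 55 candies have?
C(55,42) = 55!/(42!×13!) = 1451182990950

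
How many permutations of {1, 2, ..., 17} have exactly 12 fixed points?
Choose the 12 fixed points C(17,12) = 6188, derange the rest: !5 = Σ_{j=0}^{5} (-1)^j·5!/j! = 120 - 120 + 60 - 20 + 5 - 1 = 44. Product = 6188 × 44 = 272272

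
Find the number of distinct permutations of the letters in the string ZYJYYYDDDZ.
10! / (1! × 2! × 3! × 4!) = 12600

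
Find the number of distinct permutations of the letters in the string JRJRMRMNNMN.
11! / (2! × 3! × 3! × 3!) = 92400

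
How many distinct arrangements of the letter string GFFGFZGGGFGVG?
13! / (1! × 1! × 4! × 7!) = 51480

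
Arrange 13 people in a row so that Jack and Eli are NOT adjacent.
Total - adjacent = 13! - (13-1)!×2 = 6227020800 - 958003200 = 5269017600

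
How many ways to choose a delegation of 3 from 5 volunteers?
C(5,3) = 5!/(3!×2!) = 10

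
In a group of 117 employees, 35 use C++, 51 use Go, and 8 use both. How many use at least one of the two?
|A∪B| = |A| + |B| - |A∩B| = 35 + 51 - 8 = 78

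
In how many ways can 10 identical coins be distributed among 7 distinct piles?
C(10+7-1, 7-1) = C(16, 6) = 8008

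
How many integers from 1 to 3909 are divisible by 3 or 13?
⌊3909/3⌋ + ⌊3909/13⌋ - ⌊3909/39⌋ = 1303 + 300 - 100 = 1503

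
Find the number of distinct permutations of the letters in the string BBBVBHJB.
8! / (5! × 1! × 1! × 1!) = 336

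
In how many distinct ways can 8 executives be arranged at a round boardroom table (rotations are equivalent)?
Circular: fix one position, arrange the rest. (8-1)! = 5040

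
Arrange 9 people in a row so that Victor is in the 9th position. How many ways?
Fix one position: (9-1)! = 40320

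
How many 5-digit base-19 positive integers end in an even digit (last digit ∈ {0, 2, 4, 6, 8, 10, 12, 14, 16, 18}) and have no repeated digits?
Last∈{0,2,4,6,8,10,12,14,16,18}. Last=0: 73440. Last nonzero: 9×17×P(17,3) = 624240. Total = 697680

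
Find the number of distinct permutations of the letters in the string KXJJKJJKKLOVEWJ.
15! / (1! × 1! × 5! × 1! × 4! × 1! × 1! × 1!) = 454053600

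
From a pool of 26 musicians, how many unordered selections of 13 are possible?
C(26,13) = 26!/(13!×13!) = 10400600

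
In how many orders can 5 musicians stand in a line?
5! = 120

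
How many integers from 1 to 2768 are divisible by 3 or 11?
⌊2768/3⌋ + ⌊2768/11⌋ - ⌊2768/33⌋ = 922 + 251 - 83 = 1090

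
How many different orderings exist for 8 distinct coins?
8! = 40320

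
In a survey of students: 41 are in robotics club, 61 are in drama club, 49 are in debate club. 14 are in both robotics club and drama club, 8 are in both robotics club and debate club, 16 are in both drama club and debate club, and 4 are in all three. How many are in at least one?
|A∪B∪C| = 41+61+49-14-8-16+4 = 117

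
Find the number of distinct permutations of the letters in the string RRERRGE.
7! / (2! × 4! × 1!) = 105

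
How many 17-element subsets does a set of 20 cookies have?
C(20,17) = 20!/(17!×3!) = 1140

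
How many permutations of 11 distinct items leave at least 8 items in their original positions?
Exactly j fixed points: C(11,j)·!(11-j); sum over j ≥ 8 (derangement numbers via !m = (m-1)·(!(m-1) + !(m-2)): !0..!3 = 1, 0, 1, 2). Σ_{j=8}^{11} C(11,j)·!(11-j) = C(11,8)·!3 + C(11,9)·!2 + C(11,10)·!1 + C(11,11)·!0 = 165·2 + 55·1 + 11·0 + 1·1 = 386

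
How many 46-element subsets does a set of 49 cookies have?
C(49,46) = 49!/(46!×3!) = 18424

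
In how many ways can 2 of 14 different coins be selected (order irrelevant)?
C(14,2) = 14!/(2!×12!) = 91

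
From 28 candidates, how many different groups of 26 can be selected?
C(28,26) = 28!/(26!×2!) = 378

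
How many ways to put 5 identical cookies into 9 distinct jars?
C(5+9-1, 9-1) = C(13, 8) = 1287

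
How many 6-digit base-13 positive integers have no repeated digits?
First digit: 12 choices (nonzero). Then descending: 12 × 12 × 11 × 10 × 9 × 8 = 1140480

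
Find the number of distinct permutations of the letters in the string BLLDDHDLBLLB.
12! / (3! × 3! × 1! × 5!) = 110880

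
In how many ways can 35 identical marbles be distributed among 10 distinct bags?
C(35+10-1, 10-1) = C(44, 9) = 708930508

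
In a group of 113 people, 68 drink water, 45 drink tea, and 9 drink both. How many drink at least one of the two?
|A∪B| = |A| + |B| - |A∩B| = 68 + 45 - 9 = 104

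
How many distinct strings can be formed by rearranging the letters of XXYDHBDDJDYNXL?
14! / (1! × 2! × 1! × 3! × 1! × 1! × 4! × 1!) = 302702400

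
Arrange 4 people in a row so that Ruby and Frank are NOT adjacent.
Total - adjacent = 4! - (4-1)!×2 = 24 - 12 = 12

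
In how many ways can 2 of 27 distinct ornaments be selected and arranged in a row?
P(27,2) = 27!/(27-2)! = 702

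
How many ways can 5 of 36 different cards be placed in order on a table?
P(36,5) = 36!/(36-5)! = 45239040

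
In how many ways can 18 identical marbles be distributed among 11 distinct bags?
C(18+11-1, 11-1) = C(28, 10) = 13123110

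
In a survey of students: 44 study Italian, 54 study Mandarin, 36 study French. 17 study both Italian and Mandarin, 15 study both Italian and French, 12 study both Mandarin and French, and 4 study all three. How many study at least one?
|A∪B∪C| = 44+54+36-17-15-12+4 = 94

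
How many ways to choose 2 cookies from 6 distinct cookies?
C(6,2) = 6!/(2!×4!) = 15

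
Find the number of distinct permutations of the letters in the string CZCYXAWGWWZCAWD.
15! / (1! × 1! × 2! × 2! × 1! × 4! × 1! × 3!) = 2270268000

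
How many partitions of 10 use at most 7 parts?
By conjugation, equals partitions of 10 into parts ≤ 7. Let r_j(i) = number of partitions of i into parts ≤ j, for i = 0..10. r_1(i) = 1 for all i; r_j(i) = r_{j-1}(i) + r_j(i-j). Rows j = 2..7: ≤2: 1 1 2 2 3 3 4 4 5 5 6; ≤3: 1 1 2 3 4 5 7 8 10 12 14; ≤4: 1 1 2 3 5 6 9 11 15 18 23; ≤5: 1 1 2 3 5 7 10 13 18 23 30; ≤6: 1 1 2 3 5 7 11 14 20 26 35; ≤7: 1 1 2 3 5 7 11 15 21 28 38. r_7(10) = 38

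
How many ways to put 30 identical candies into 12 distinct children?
C(30+12-1, 12-1) = C(41, 11) = 3159461968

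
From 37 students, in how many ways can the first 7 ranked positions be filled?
P(37,7) = 37!/(37-7)! = 51889178880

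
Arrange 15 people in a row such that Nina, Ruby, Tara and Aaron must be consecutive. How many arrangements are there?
Treat the 4 as one block: (15-4+1)! × 4! = 479001600 × 24 = 11496038400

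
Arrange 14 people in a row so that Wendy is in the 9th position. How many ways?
Fix one position: (14-1)! = 6227020800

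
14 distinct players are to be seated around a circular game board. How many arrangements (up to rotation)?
Circular: fix one position, arrange the rest. (14-1)! = 6227020800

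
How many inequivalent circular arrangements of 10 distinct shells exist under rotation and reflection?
(10-1)!/2 = 362880/2 = 181440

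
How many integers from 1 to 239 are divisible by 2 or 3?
⌊239/2⌋ + ⌊239/3⌋ - ⌊239/6⌋ = 119 + 79 - 39 = 159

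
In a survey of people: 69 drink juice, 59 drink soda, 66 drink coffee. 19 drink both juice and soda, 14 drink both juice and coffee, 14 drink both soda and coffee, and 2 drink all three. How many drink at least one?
|A∪B∪C| = 69+59+66-19-14-14+2 = 149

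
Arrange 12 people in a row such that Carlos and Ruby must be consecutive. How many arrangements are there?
Treat the 2 as one block: (12-2+1)! × 2! = 39916800 × 2 = 79833600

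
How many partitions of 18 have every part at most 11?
Let r_j(i) = number of partitions of i into parts ≤ j, for i = 0..18. r_1(i) = 1 for all i; r_j(i) = r_{j-1}(i) + r_j(i-j). Rows j = 2..11: ≤2: 1 1 2 2 3 3 4 4 5 5 6 6 7 7 8 8 9 9 10; ≤3: 1 1 2 3 4 5 7 8 10 12 14 16 19 21 24 27 30 33 37; ≤4: 1 1 2 3 5 6 9 11 15 18 23 27 34 39 47 54 64 72 84; ≤5: 1 1 2 3 5 7 10 13 18 23 30 37 47 57 70 84 101 119 141; ≤6: 1 1 2 3 5 7 11 14 20 26 35 44 58 71 90 110 136 163 199; ≤7: 1 1 2 3 5 7 11 15 21 28 38 49 65 82 105 131 164 201 248; ≤8: 1 1 2 3 5 7 11 15 22 29 40 52 70 89 116 146 186 230 288; ≤9: 1 1 2 3 5 7 11 15 22 30 41 54 73 94 123 157 201 252 318; ≤10: 1 1 2 3 5 7 11 15 22 30 42 55 75 97 128 164 212 267 340; ≤11: 1 1 2 3 5 7 11 15 22 30 42 56 76 99 131 169 219 278 355. r_11(18) = 355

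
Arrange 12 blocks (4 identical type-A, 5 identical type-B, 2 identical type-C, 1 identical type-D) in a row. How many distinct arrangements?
12! / (4! × 5! × 2! × 1!) = 83160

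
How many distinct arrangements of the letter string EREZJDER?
8! / (3! × 1! × 2! × 1! × 1!) = 3360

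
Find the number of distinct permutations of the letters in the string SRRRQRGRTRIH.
12! / (1! × 1! × 1! × 1! × 1! × 6! × 1!) = 665280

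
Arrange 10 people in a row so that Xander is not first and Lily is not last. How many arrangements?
By inclusion-exclusion: 10! - 2×(10-1)! + (10-2)! = 3628800 - 725760 + 40320 = 2943360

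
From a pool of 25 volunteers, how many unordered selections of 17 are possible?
C(25,17) = 25!/(17!×8!) = 1081575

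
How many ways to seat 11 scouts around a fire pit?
Circular: fix one position, arrange the rest. (11-1)! = 3628800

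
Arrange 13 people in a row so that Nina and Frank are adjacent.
Treat as block: (13-1)! × 2! = 479001600 × 2 = 958003200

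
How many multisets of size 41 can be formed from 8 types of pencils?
C(41+8-1, 8-1) = C(48, 7) = 73629072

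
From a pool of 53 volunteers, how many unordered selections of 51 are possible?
C(53,51) = 53!/(51!×2!) = 1378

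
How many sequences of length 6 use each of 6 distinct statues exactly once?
6! = 720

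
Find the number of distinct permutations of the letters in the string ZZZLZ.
5! / (4! × 1!) = 5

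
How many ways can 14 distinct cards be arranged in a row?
14! = 87178291200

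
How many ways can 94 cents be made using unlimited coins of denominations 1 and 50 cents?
Coefficient of x^94 in 1/(1-x^1) · 1/(1-x^50). Use j coins of 50 for j = 0..⌊94/50⌋ = 1, the rest in 1s: 1 + 1 = 2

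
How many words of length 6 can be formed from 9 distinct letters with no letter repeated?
P(9,6) = 9!/(9-6)! = 60480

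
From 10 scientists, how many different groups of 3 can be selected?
C(10,3) = 10!/(3!×7!) = 120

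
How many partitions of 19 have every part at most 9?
Let r_j(i) = number of partitions of i into parts ≤ j, for i = 0..19. r_1(i) = 1 for all i; r_j(i) = r_{j-1}(i) + r_j(i-j). Rows j = 2..9: ≤2: 1 1 2 2 3 3 4 4 5 5 6 6 7 7 8 8 9 9 10 10; ≤3: 1 1 2 3 4 5 7 8 10 12 14 16 19 21 24 27 30 33 37 40; ≤4: 1 1 2 3 5 6 9 11 15 18 23 27 34 39 47 54 64 72 84 94; ≤5: 1 1 2 3 5 7 10 13 18 23 30 37 47 57 70 84 101 119 141 164; ≤6: 1 1 2 3 5 7 11 14 20 26 35 44 58 71 90 110 136 163 199 235; ≤7: 1 1 2 3 5 7 11 15 21 28 38 49 65 82 105 131 164 201 248 300; ≤8: 1 1 2 3 5 7 11 15 22 29 40 52 70 89 116 146 186 230 288 352; ≤9: 1 1 2 3 5 7 11 15 22 30 41 54 73 94 123 157 201 252 318 393. r_9(19) = 393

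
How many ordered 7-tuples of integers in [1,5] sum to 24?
Coefficient of x^24 in (x + x² + ... + x^5)^7. By inclusion-exclusion on dice exceeding 5: Σ_j (-1)^j C(7,j)·C(24-1-5j, 6) = C(7,0)·C(23,6) - C(7,1)·C(18,6) + C(7,2)·C(13,6) - C(7,3)·C(8,6) = 1·100947 - 7·18564 + 21·1716 - 35·28 = 6055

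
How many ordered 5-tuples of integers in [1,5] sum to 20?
Coefficient of x^20 in (x + x² + ... + x^5)^5. By inclusion-exclusion on dice exceeding 5: Σ_j (-1)^j C(5,j)·C(20-1-5j, 4) = C(5,0)·C(19,4) - C(5,1)·C(14,4) + C(5,2)·C(9,4) - C(5,3)·C(4,4) = 1·3876 - 5·1001 + 10·126 - 10·1 = 121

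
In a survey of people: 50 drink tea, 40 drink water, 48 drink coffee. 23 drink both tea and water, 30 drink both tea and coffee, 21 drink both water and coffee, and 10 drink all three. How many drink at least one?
|A∪B∪C| = 50+40+48-23-30-21+10 = 74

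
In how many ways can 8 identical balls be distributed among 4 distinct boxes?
C(8+4-1, 4-1) = C(11, 3) = 165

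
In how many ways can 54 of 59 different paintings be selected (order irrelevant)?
C(59,54) = 59!/(54!×5!) = 5006386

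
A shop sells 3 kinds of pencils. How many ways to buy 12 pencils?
C(12+3-1, 3-1) = C(14, 2) = 91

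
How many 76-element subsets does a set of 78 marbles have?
C(78,76) = 78!/(76!×2!) = 3003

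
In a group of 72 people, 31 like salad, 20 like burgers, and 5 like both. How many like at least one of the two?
|A∪B| = |A| + |B| - |A∩B| = 31 + 20 - 5 = 46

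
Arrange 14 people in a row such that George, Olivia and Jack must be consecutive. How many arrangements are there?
Treat the 3 as one block: (14-3+1)! × 3! = 479001600 × 6 = 2874009600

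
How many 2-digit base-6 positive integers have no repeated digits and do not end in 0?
Last digit: 5 nonzero choices. First digit: 4 (nonzero, ≠last). Middle 0: P(4,0) = 1. Total = 20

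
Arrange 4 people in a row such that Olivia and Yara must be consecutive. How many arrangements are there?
Treat the 2 as one block: (4-2+1)! × 2! = 6 × 2 = 12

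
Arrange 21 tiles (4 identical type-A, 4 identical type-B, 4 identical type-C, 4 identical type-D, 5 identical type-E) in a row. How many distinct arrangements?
21! / (4! × 4! × 4! × 4! × 5!) = 1283268987000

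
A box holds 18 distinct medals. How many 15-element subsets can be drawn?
C(18,15) = 18!/(15!×3!) = 816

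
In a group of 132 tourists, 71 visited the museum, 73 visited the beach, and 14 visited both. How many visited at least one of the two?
|A∪B| = |A| + |B| - |A∩B| = 71 + 73 - 14 = 130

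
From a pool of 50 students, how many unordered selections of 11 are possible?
C(50,11) = 50!/(11!×39!) = 37353738800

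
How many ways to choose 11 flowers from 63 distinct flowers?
C(63,11) = 63!/(11!×52!) = 615790256823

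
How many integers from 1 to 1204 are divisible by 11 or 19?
⌊1204/11⌋ + ⌊1204/19⌋ - ⌊1204/209⌋ = 109 + 63 - 5 = 167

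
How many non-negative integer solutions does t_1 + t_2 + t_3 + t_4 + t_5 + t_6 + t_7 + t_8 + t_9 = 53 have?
C(53+9-1, 9-1) = C(61, 8) = 2944827765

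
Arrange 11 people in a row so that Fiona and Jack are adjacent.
Treat as block: (11-1)! × 2! = 3628800 × 2 = 7257600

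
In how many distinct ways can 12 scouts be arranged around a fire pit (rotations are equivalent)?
Circular: fix one position, arrange the rest. (12-1)! = 39916800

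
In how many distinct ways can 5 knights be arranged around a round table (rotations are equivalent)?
Circular: fix one position, arrange the rest. (5-1)! = 24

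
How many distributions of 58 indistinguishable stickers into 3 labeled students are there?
C(58+3-1, 3-1) = C(60, 2) = 1770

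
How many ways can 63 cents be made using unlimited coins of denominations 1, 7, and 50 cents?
Coefficient of x^63 in 1/(1-x^1) · 1/(1-x^7) · 1/(1-x^50). Case on j = number of 50-cent coins (j = 0..1); remainder r = 63 - 50j is made from {1,7} in ⌊r/7⌋+1 ways. r = 63, 13 → 10 + 2 = 12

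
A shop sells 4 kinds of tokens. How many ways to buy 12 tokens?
C(12+4-1, 4-1) = C(15, 3) = 455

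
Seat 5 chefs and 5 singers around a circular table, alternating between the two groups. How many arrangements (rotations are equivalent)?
Fix one of the chefs: (5-1)! ways for the remaining chefs, × 5! ways for the singers = 24 × 120 = 2880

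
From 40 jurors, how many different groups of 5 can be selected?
C(40,5) = 40!/(5!×35!) = 658008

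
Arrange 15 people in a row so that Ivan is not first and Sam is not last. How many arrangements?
By inclusion-exclusion: 15! - 2×(15-1)! + (15-2)! = 1307674368000 - 174356582400 + 6227020800 = 1139544806400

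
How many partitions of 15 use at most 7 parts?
By conjugation, equals partitions of 15 into parts ≤ 7. Let r_j(i) = number of partitions of i into parts ≤ j, for i = 0..15. r_1(i) = 1 for all i; r_j(i) = r_{j-1}(i) + r_j(i-j). Rows j = 2..7: ≤2: 1 1 2 2 3 3 4 4 5 5 6 6 7 7 8 8; ≤3: 1 1 2 3 4 5 7 8 10 12 14 16 19 21 24 27; ≤4: 1 1 2 3 5 6 9 11 15 18 23 27 34 39 47 54; ≤5: 1 1 2 3 5 7 10 13 18 23 30 37 47 57 70 84; ≤6: 1 1 2 3 5 7 11 14 20 26 35 44 58 71 90 110; ≤7: 1 1 2 3 5 7 11 15 21 28 38 49 65 82 105 131. r_7(15) = 131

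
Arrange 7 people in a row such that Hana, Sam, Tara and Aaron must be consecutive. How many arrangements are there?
Treat the 4 as one block: (7-4+1)! × 4! = 24 × 24 = 576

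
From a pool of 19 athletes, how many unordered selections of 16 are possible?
C(19,16) = 19!/(16!×3!) = 969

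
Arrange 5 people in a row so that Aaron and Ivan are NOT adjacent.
Total - adjacent = 5! - (5-1)!×2 = 120 - 48 = 72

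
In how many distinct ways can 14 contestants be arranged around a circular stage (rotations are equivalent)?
Circular: fix one position, arrange the rest. (14-1)! = 6227020800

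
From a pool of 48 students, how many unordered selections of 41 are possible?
C(48,41) = 48!/(41!×7!) = 73629072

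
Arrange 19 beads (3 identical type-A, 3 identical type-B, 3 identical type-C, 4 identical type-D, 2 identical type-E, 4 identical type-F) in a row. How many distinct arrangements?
19! / (3! × 3! × 3! × 4! × 2! × 4!) = 488864376000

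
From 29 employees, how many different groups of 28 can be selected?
C(29,28) = 29!/(28!×1!) = 29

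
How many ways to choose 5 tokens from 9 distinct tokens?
C(9,5) = 9!/(5!×4!) = 126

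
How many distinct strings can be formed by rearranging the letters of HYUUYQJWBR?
10! / (1! × 2! × 1! × 1! × 1! × 1! × 2! × 1!) = 907200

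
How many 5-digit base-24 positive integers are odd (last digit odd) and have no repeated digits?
Last∈{1,3,5,7,9,11,13,15,17,19,21,23}. Last=0: 0. Last nonzero: 12×22×P(22,3) = 2439360. Total = 2439360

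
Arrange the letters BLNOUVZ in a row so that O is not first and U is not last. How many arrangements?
By inclusion-exclusion: 7! - 2×(7-1)! + (7-2)! = 5040 - 1440 + 120 = 3720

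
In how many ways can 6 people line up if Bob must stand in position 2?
Fix one position: (6-1)! = 120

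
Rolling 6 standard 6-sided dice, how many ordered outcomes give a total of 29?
Coefficient of x^29 in (x + x² + ... + x^6)^6. By inclusion-exclusion on dice exceeding 6: Σ_j (-1)^j C(6,j)·C(29-1-6j, 5) = C(6,0)·C(28,5) - C(6,1)·C(22,5) + C(6,2)·C(16,5) - C(6,3)·C(10,5) = 1·98280 - 6·26334 + 15·4368 - 20·252 = 756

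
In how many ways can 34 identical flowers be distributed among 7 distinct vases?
C(34+7-1, 7-1) = C(40, 6) = 3838380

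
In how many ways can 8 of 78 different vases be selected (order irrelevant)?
C(78,8) = 78!/(8!×70!) = 23446881315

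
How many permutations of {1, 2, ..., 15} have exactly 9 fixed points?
Choose the 9 fixed points C(15,9) = 5005, derange the rest: !6 = Σ_{j=0}^{6} (-1)^j·6!/j! = 720 - 720 + 360 - 120 + 30 - 6 + 1 = 265. Product = 5005 × 265 = 1326325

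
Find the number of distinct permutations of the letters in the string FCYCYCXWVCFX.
12! / (1! × 2! × 1! × 4! × 2! × 2!) = 2494800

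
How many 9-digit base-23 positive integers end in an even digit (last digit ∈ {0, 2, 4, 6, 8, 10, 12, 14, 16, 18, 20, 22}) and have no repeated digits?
Last∈{0,2,4,6,8,10,12,14,16,18,20,22}. Last=0: 12893126400. Last nonzero: 11×21×P(21,7) = 135377827200. Total = 148270953600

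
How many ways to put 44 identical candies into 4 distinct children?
C(44+4-1, 4-1) = C(47, 3) = 16215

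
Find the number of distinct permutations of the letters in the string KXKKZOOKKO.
10! / (3! × 1! × 5! × 1!) = 5040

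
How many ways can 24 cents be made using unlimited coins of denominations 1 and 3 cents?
Coefficient of x^24 in 1/(1-x^1) · 1/(1-x^3). Use j coins of 3 for j = 0..⌊24/3⌋ = 8, the rest in 1s: 8 + 1 = 9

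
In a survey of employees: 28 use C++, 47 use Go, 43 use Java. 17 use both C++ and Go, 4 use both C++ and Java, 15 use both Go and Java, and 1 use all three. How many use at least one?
|A∪B∪C| = 28+47+43-17-4-15+1 = 83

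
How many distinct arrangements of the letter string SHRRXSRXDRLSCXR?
15! / (1! × 3! × 1! × 1! × 5! × 3! × 1!) = 302702400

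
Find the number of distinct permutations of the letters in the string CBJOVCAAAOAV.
12! / (4! × 1! × 2! × 2! × 1! × 2!) = 2494800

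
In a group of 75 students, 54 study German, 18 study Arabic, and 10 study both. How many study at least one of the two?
|A∪B| = |A| + |B| - |A∩B| = 54 + 18 - 10 = 62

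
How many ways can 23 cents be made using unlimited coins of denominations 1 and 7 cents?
Coefficient of x^23 in 1/(1-x^1) · 1/(1-x^7). Use j coins of 7 for j = 0..⌊23/7⌋ = 3, the rest in 1s: 3 + 1 = 4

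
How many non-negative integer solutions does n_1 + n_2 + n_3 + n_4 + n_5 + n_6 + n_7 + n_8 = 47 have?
C(47+8-1, 8-1) = C(54, 7) = 177100560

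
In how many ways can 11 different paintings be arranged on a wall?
11! = 39916800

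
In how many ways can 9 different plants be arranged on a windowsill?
9! = 362880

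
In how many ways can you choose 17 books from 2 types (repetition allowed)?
C(17+2-1, 2-1) = C(18, 1) = 18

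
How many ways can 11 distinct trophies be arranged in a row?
11! = 39916800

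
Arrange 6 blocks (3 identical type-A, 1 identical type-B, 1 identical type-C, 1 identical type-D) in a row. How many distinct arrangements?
6! / (3! × 1! × 1! × 1!) = 120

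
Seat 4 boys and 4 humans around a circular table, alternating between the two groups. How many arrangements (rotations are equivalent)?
Fix one of the boys: (4-1)! ways for the remaining boys, × 4! ways for the humans = 6 × 24 = 144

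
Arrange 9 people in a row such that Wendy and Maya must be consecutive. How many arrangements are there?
Treat the 2 as one block: (9-2+1)! × 2! = 40320 × 2 = 80640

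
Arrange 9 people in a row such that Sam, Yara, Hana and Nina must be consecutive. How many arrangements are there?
Treat the 4 as one block: (9-4+1)! × 4! = 720 × 24 = 17280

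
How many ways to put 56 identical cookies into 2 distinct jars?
C(56+2-1, 2-1) = C(57, 1) = 57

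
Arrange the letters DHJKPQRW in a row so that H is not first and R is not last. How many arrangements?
By inclusion-exclusion: 8! - 2×(8-1)! + (8-2)! = 40320 - 10080 + 720 = 30960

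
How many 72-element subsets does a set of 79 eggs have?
C(79,72) = 79!/(72!×7!) = 2898753715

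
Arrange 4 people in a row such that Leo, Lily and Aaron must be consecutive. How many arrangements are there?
Treat the 3 as one block: (4-3+1)! × 3! = 2 × 6 = 12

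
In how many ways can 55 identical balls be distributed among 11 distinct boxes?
C(55+11-1, 11-1) = C(65, 10) = 179013799328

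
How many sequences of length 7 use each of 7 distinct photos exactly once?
7! = 5040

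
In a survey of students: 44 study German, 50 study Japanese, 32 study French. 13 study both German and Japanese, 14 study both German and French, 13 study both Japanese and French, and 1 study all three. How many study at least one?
|A∪B∪C| = 44+50+32-13-14-13+1 = 87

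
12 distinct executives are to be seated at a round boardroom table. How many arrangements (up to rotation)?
Circular: fix one position, arrange the rest. (12-1)! = 39916800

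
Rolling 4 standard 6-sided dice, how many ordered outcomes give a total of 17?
Coefficient of x^17 in (x + x² + ... + x^6)^4. By inclusion-exclusion on dice exceeding 6: Σ_j (-1)^j C(4,j)·C(17-1-6j, 3) = C(4,0)·C(16,3) - C(4,1)·C(10,3) + C(4,2)·C(4,3) = 1·560 - 4·120 + 6·4 = 104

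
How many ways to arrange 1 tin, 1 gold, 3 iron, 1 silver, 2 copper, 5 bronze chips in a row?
13! / (1! × 1! × 3! × 1! × 2! × 5!) = 4324320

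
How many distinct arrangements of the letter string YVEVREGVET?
10! / (1! × 3! × 3! × 1! × 1! × 1!) = 100800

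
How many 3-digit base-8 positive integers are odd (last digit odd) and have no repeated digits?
Last∈{1,3,5,7}. Last=0: 0. Last nonzero: 4×6×P(6,1) = 144. Total = 144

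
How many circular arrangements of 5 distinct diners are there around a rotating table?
Circular: fix one position, arrange the rest. (5-1)! = 24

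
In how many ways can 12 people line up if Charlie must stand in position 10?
Fix one position: (12-1)! = 39916800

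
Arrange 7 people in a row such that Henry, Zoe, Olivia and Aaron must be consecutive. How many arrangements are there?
Treat the 4 as one block: (7-4+1)! × 4! = 24 × 24 = 576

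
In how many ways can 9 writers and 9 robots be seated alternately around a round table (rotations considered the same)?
Fix one of the writers: (9-1)! ways for the remaining writers, × 9! ways for the robots = 40320 × 362880 = 14631321600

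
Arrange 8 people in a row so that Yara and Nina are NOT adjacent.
Total - adjacent = 8! - (8-1)!×2 = 40320 - 10080 = 30240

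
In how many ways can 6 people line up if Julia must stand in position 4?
Fix one position: (6-1)! = 120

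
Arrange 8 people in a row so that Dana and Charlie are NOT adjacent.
Total - adjacent = 8! - (8-1)!×2 = 40320 - 10080 = 30240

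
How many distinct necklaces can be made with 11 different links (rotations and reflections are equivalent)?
(11-1)!/2 = 3628800/2 = 1814400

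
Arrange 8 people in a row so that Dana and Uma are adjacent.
Treat as block: (8-1)! × 2! = 5040 × 2 = 10080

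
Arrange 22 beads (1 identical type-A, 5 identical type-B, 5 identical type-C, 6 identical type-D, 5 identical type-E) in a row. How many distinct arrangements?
22! / (1! × 5! × 5! × 6! × 5!) = 903421366848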